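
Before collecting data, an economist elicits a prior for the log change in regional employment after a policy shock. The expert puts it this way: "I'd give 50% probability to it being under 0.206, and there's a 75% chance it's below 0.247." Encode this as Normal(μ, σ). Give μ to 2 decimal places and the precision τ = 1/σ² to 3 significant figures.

μ = 0.21, τ = 271

The p-quantile of Normal(μ,σ) is μ + z_p·σ, with z_{0.5} = 0 and z_{0.75} = 0.6745.
Eliminate σ: μ = (z₂·x₁ − z₁·x₂)/(z₂ − z₁) = (0.6745·0.206 − (0)·0.247)/0.6745 = 0.21.
Then σ = (x₂ − x₁)/(z₂ − z₁) = (0.247 − 0.206)/0.6745 = 0.06.
Precision τ = 1/σ² = 1/0.06079² = 271.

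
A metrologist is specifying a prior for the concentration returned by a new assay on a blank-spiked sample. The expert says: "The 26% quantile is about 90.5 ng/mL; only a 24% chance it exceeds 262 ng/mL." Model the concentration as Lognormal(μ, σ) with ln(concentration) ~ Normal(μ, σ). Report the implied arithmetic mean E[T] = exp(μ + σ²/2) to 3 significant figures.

If T ~ Lognormal(μ,σ) then ln T ~ Normal(μ,σ), so the p-quantile of ln T is μ + z_p·σ.
ln(90.5) = 4.505 and ln(262) = 5.568; z_{0.26} = -0.6433, z_{0.76} = 0.7063.
σ = (5.568 − 4.505)/(0.7063 − (-0.6433)) = 0.788.
μ = 4.505 − (-0.6433)·0.788 = 5.012.
E[T] = exp(μ + σ²/2) = exp(5.012 + 0.3102) = 205 ng/mL.

E[T] ≈ 205 ng/mL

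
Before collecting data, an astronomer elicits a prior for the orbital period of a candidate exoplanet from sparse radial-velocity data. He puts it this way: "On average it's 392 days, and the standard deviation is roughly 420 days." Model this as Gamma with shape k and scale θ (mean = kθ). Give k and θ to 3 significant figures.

k ≈ 0.871, θ ≈ 450

For Gamma(k, scale θ): mean = kθ, variance = kθ², so CV = 1/√k.
CV = SD/mean = 420/392 = 1.071, hence k = 1/CV² = 0.871.
Then θ = mean/k = 392/0.871 = 450.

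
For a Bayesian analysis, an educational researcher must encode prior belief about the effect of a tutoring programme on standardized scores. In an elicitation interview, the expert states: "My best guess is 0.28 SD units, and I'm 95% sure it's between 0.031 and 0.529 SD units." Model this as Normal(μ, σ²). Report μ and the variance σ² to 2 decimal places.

A symmetric 95% interval runs μ ± z·σ with z = 1.96.
Half-width = 0.249, so σ = 0.249/1.96 = 0.127 and σ² = 0.02.
μ is the stated best guess, 0.28.

μ = 0.28, σ² = 0.02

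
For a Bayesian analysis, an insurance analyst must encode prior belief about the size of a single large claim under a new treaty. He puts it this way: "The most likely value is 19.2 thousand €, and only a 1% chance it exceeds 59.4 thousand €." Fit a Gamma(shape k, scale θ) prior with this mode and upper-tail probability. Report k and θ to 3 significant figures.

k ≈ 4.5, θ ≈ 5.48

Gamma(k,θ) with k>1 has mode (k−1)θ, so θ = 19.2/(k−1).
Need P(X < 59.4) = 0.99 with θ tied to k this way. Start at k = 2, θ = 19.2: P(X<59.4) ≈ 0.814.
Too low — raise k to concentrate. Iterating converges to k ≈ 4.5.
Then θ = 19.2/(4.5−1) ≈ 5.48.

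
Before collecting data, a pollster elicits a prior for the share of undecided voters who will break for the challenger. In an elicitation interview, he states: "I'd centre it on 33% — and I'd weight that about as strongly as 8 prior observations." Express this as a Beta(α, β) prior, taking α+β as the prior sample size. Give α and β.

Under the effective-sample-size interpretation, Beta(α, β) has prior mean α/(α+β) and prior sample size α+β.
So α+β = 8 and α/(α+β) = 0.33, giving α = 0.33·8 = 2.64 and β = 8 − 2.64 = 5.36.

α = 2.64, β = 5.36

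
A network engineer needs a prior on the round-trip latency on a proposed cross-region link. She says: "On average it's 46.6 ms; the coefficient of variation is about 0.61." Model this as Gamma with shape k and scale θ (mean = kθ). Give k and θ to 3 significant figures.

k ≈ 2.69, θ ≈ 17.3

For Gamma(k, scale θ): mean = kθ, variance = kθ², so CV = 1/√k.
CV = 0.61, hence k = 1/CV² = 2.69.
Then θ = mean/k = 46.6/2.69 = 17.3.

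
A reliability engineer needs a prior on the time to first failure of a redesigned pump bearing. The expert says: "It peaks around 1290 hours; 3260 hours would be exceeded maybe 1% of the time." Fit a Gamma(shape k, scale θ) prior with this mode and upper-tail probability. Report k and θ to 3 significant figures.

Gamma(k,θ) with k>1 has mode (k−1)θ, so θ = 1290/(k−1).
Need P(X < 3260) = 0.99 with θ tied to k this way. Start at k = 2, θ = 1290: P(X<3260) ≈ 0.718.
Too low — raise k to concentrate. Iterating converges to k ≈ 6.45.
Then θ = 1290/(6.45−1) ≈ 237.

k ≈ 6.45, θ ≈ 237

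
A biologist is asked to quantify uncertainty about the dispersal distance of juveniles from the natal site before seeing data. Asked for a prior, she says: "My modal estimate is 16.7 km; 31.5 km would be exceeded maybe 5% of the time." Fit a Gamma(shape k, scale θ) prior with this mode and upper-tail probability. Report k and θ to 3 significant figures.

Gamma(k,θ) with k>1 has mode (k−1)θ, so θ = 16.7/(k−1).
Need P(X < 31.5) = 0.95 with θ tied to k this way. Start at k = 2, θ = 16.7: P(X<31.5) ≈ 0.562.
Too low — raise k to concentrate. Iterating converges to k ≈ 7.91.
Then θ = 16.7/(7.91−1) ≈ 2.42.

k ≈ 7.91, θ ≈ 2.42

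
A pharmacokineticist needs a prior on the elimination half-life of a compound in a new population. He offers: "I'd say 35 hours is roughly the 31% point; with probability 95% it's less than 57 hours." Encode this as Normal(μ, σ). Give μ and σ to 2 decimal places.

The p-quantile of Normal(μ,σ) is μ + z_p·σ, with z_{0.31} = -0.4959 and z_{0.95} = 1.645.
Eliminate σ: μ = (z₂·x₁ − z₁·x₂)/(z₂ − z₁) = (1.645·35 − (-0.4959)·57)/2.141 = 40.10.
Then σ = (x₂ − x₁)/(z₂ − z₁) = (57 − 35)/2.141 = 10.28.

μ = 40.10, σ = 10.28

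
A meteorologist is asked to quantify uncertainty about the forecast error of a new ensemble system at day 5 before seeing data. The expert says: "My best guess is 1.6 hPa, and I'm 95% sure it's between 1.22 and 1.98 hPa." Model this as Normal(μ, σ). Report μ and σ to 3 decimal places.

μ = 1.600, σ = 0.194

A symmetric 95% interval runs μ ± z·σ with z = 1.96.
Half-width = 0.38, so σ = 0.38/1.96 = 0.194.
μ is the stated best guess, 1.600.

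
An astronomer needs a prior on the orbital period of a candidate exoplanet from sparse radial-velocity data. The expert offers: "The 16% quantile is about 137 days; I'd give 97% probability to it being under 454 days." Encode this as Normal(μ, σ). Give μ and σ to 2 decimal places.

For Normal(μ,σ), the p-quantile is μ + z_p·σ. Here z_{0.16} = -0.9945, z_{0.97} = 1.881.
So 137 = μ − 0.9945σ and 454 = μ + 1.881σ.
Subtracting: σ = (454 − 137)/(1.881 − (-0.9945)) = 110.25.
Then μ = 137 − (-0.9945)·110.25 = 246.64.

μ = 246.64, σ = 110.25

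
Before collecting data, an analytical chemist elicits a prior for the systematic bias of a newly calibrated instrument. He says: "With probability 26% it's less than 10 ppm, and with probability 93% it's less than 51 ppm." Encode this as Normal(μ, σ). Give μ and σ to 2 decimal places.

μ = 22.45, σ = 19.35

The p-quantile of Normal(μ,σ) is μ + z_p·σ, with z_{0.26} = -0.6433 and z_{0.93} = 1.476.
Eliminate σ: μ = (z₂·x₁ − z₁·x₂)/(z₂ − z₁) = (1.476·10 − (-0.6433)·51)/2.119 = 22.45.
Then σ = (x₂ − x₁)/(z₂ − z₁) = (51 − 10)/2.119 = 19.35.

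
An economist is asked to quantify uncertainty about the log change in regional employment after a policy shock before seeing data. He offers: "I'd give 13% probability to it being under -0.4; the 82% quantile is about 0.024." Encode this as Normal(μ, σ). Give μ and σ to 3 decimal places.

μ = -0.166, σ = 0.208

The p-quantile of Normal(μ,σ) is μ + z_p·σ, with z_{0.13} = -1.126 and z_{0.82} = 0.9154.
Eliminate σ: μ = (z₂·x₁ − z₁·x₂)/(z₂ − z₁) = (0.9154·-0.4 − (-1.126)·0.024)/2.042 = -0.166.
Then σ = (x₂ − x₁)/(z₂ − z₁) = (0.024 − -0.4)/2.042 = 0.208.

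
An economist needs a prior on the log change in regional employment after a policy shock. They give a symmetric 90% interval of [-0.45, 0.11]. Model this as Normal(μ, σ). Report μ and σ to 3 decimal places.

μ = -0.170, σ = 0.170

A symmetric 90% interval runs μ ± z·σ with z = 1.645.
Half-width = 0.28, so σ = 0.28/1.645 = 0.170.
μ is the interval midpoint, -0.170.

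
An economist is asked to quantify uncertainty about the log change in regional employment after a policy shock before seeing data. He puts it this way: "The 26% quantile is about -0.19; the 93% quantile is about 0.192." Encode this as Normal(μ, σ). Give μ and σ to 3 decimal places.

μ = -0.074, σ = 0.180

For Normal(μ,σ), the p-quantile is μ + z_p·σ. Here z_{0.26} = -0.6433, z_{0.93} = 1.476.
So -0.19 = μ − 0.6433σ and 0.192 = μ + 1.476σ.
Subtracting: σ = (0.192 − -0.19)/(1.476 − (-0.6433)) = 0.180.
Then μ = -0.19 − (-0.6433)·0.180 = -0.074.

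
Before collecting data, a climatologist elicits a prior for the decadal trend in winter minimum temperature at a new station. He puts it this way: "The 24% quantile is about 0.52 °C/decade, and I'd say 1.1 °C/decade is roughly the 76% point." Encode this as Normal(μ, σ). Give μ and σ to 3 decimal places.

For Normal(μ,σ), the p-quantile is μ + z_p·σ. Here z_{0.24} = -0.7063, z_{0.76} = 0.7063.
So 0.52 = μ − 0.7063σ and 1.1 = μ + 0.7063σ.
Subtracting: σ = (1.1 − 0.52)/(0.7063 − (-0.7063)) = 0.411.
Then μ = 0.52 − (-0.7063)·0.411 = 0.810.

μ = 0.810, σ = 0.411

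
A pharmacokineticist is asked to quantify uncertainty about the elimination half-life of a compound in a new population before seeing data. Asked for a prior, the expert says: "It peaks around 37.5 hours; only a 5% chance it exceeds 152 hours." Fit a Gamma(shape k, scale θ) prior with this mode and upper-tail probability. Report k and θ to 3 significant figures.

k ≈ 2.28, θ ≈ 29.3

Gamma(k,θ) with k>1 has mode (k−1)θ, so θ = 37.5/(k−1).
Need P(X < 152) = 0.95 with θ tied to k this way. Start at k = 2, θ = 37.5: P(X<152) ≈ 0.912.
Too low — raise k to concentrate. Iterating converges to k ≈ 2.28.
Then θ = 37.5/(2.28−1) ≈ 29.3.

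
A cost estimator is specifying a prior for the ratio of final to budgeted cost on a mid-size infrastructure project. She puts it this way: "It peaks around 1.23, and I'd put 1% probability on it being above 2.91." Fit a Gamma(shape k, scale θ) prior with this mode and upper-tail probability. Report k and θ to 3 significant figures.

Gamma(k,θ) with k>1 has mode (k−1)θ, so θ = 1.23/(k−1).
Need P(X < 2.91) = 0.99 with θ tied to k this way. Start at k = 2, θ = 1.23: P(X<2.91) ≈ 0.684.
Too low — raise k to concentrate. Iterating converges to k ≈ 7.4.
Then θ = 1.23/(7.4−1) ≈ 0.192.

k ≈ 7.4, θ ≈ 0.192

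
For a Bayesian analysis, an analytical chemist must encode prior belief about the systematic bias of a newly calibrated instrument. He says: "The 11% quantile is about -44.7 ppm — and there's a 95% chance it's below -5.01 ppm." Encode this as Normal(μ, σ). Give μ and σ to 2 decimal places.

μ = -27.75, σ = 13.82

For Normal(μ,σ), the p-quantile is μ + z_p·σ. Here z_{0.11} = -1.227, z_{0.95} = 1.645.
So -44.7 = μ − 1.227σ and -5.01 = μ + 1.645σ.
Subtracting: σ = (-5.01 − -44.7)/(1.645 − (-1.227)) = 13.82.
Then μ = -44.7 − (-1.227)·13.82 = -27.75.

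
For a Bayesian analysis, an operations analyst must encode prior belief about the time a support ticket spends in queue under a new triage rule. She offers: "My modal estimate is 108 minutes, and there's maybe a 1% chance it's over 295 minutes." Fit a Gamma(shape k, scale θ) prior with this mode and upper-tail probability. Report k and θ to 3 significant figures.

k ≈ 5.56, θ ≈ 23.7

Gamma(k,θ) with k>1 has mode (k−1)θ, so θ = 108/(k−1).
Need P(X < 295) = 0.99 with θ tied to k this way. Start at k = 2, θ = 108: P(X<295) ≈ 0.757.
Too low — raise k to concentrate. Iterating converges to k ≈ 5.56.
Then θ = 108/(5.56−1) ≈ 23.7.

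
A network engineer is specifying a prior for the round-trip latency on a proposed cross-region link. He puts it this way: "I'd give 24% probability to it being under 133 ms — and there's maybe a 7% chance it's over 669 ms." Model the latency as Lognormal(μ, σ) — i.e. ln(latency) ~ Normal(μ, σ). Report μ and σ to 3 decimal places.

If T ~ Lognormal(μ,σ) then ln T ~ Normal(μ,σ), so the p-quantile of ln T is μ + z_p·σ.
ln(133) = 4.89 and ln(669) = 6.506; z_{0.24} = -0.7063, z_{0.93} = 1.476.
σ = (6.506 − 4.89)/(1.476 − (-0.7063)) = 0.740.
μ = 4.89 − (-0.7063)·0.740 = 5.413.

μ ≈ 5.413, σ ≈ 0.740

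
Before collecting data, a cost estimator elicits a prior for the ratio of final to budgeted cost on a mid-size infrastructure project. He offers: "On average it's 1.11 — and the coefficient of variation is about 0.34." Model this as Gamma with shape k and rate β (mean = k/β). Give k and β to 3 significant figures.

k ≈ 8.65, β ≈ 7.79

For Gamma(k, rate β): mean = k/β, variance = k/β², so CV = 1/√k.
CV = 0.34, hence k = 1/CV² = 8.65.
Then β = k/mean = 8.65/1.11 = 7.79.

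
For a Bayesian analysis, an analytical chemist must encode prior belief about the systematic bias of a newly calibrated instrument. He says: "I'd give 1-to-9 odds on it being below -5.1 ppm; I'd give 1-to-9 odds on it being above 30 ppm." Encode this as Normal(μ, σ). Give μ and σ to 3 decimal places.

μ = 12.450, σ = 13.694

The p-quantile of Normal(μ,σ) is μ + z_p·σ, with z_{0.1} = -1.282 and z_{0.9} = 1.282.
Eliminate σ: μ = (z₂·x₁ − z₁·x₂)/(z₂ − z₁) = (1.282·-5.1 − (-1.282)·30)/2.563 = 12.450.
Then σ = (x₂ − x₁)/(z₂ − z₁) = (30 − -5.1)/2.563 = 13.694.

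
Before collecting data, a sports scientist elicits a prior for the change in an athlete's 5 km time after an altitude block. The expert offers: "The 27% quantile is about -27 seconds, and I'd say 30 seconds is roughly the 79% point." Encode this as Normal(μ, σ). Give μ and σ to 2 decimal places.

μ = -2.39, σ = 40.16

The p-quantile of Normal(μ,σ) is μ + z_p·σ, with z_{0.27} = -0.6128 and z_{0.79} = 0.8064.
Eliminate σ: μ = (z₂·x₁ − z₁·x₂)/(z₂ − z₁) = (0.8064·-27 − (-0.6128)·30)/1.419 = -2.39.
Then σ = (x₂ − x₁)/(z₂ − z₁) = (30 − -27)/1.419 = 40.16.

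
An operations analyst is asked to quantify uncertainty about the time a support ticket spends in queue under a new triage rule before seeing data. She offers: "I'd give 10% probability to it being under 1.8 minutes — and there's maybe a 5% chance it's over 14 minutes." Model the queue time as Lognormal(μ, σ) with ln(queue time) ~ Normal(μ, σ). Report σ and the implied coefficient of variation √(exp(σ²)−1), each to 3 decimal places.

If T ~ Lognormal(μ,σ) then ln T ~ Normal(μ,σ), so the p-quantile of ln T is μ + z_p·σ.
ln(1.8) = 0.5878 and ln(14) = 2.639; z_{0.1} = -1.282, z_{0.95} = 1.645.
σ = (2.639 − 0.5878)/(1.645 − (-1.282)) = 0.701.
μ = 0.5878 − (-1.282)·0.701 = 1.486.
CV = √(exp(σ²)−1) = √(exp(0.4913)−1) = 0.797.

σ ≈ 0.701, CV ≈ 0.797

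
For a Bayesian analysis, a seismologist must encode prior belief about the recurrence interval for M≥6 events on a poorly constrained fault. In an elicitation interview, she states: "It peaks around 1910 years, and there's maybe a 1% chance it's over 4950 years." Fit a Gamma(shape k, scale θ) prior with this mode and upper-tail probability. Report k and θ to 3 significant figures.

k ≈ 6.14, θ ≈ 372

Gamma(k,θ) with k>1 has mode (k−1)θ, so θ = 1910/(k−1).
Need P(X < 4950) = 0.99 with θ tied to k this way. Start at k = 2, θ = 1910: P(X<4950) ≈ 0.731.
Too low — raise k to concentrate. Iterating converges to k ≈ 6.14.
Then θ = 1910/(6.14−1) ≈ 372.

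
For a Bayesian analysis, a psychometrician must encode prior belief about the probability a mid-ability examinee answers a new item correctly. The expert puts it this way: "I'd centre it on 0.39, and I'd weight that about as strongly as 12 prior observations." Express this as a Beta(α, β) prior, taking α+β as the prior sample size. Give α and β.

Under the effective-sample-size interpretation, Beta(α, β) has prior mean α/(α+β) and prior sample size α+β.
So α+β = 12 and α/(α+β) = 0.39, giving α = 0.39·12 = 4.68 and β = 12 − 4.68 = 7.32.

α = 4.68, β = 7.32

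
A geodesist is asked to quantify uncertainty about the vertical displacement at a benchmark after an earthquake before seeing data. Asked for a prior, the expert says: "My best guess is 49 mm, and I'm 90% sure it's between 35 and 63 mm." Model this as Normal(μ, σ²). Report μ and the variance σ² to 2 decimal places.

μ = 49.00, σ² = 72.44

A symmetric 90% interval runs μ ± z·σ with z = 1.645.
Half-width = 14, so σ = 14/1.645 = 8.511 and σ² = 72.44.
μ is the stated best guess, 49.00.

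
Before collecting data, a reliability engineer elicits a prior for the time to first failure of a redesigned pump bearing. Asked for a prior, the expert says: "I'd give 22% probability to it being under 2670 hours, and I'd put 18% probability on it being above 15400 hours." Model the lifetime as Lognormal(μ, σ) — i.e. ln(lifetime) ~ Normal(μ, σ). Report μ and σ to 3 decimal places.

If T ~ Lognormal(μ,σ) then ln T ~ Normal(μ,σ), so the p-quantile of ln T is μ + z_p·σ.
ln(2670) = 7.89 and ln(15400) = 9.642; z_{0.22} = -0.7722, z_{0.82} = 0.9154.
σ = (9.642 − 7.89)/(0.9154 − (-0.7722)) = 1.038.
μ = 7.89 − (-0.7722)·1.038 = 8.692.

μ ≈ 8.692, σ ≈ 1.038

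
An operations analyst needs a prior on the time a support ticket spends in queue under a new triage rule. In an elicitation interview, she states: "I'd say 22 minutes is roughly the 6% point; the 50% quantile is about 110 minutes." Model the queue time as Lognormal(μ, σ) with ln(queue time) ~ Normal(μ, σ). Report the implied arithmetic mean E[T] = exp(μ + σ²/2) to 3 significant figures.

If T ~ Lognormal(μ,σ) then ln T ~ Normal(μ,σ), so the p-quantile of ln T is μ + z_p·σ.
ln(22) = 3.091 and ln(110) = 4.7; z_{0.06} = -1.555, z_{0.5} = 0.
σ = (4.7 − 3.091)/(0 − (-1.555)) = 1.035.
μ = 3.091 − (-1.555)·1.035 = 4.700.
E[T] = exp(μ + σ²/2) = exp(4.700 + 0.5358) = 188 minutes.

E[T] ≈ 188 minutes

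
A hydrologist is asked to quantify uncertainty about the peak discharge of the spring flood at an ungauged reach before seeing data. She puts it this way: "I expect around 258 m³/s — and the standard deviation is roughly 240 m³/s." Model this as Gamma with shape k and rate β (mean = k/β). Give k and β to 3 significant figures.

k ≈ 1.16, β ≈ 0.00448

For Gamma(k, rate β): mean = k/β, variance = k/β², so CV = 1/√k.
CV = SD/mean = 240/258 = 0.9302, hence k = 1/CV² = 1.16.
Then β = k/mean = 1.16/258 = 0.00448.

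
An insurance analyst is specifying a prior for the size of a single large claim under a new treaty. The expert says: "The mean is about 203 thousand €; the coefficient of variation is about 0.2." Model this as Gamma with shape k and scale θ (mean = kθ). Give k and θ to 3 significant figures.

k ≈ 25, θ ≈ 8.12

For Gamma(k, scale θ): mean = kθ, variance = kθ², so CV = 1/√k.
CV = 0.2, hence k = 1/CV² = 25.
Then θ = mean/k = 203/25 = 8.12.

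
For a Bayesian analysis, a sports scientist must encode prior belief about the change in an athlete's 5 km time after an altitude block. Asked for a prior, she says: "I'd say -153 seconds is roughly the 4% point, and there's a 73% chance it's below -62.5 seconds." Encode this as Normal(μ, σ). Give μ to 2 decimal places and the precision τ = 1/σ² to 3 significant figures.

The p-quantile of Normal(μ,σ) is μ + z_p·σ, with z_{0.04} = -1.751 and z_{0.73} = 0.6128.
Eliminate σ: μ = (z₂·x₁ − z₁·x₂)/(z₂ − z₁) = (0.6128·-153 − (-1.751)·-62.5)/2.363 = -85.97.
Then σ = (x₂ − x₁)/(z₂ − z₁) = (-62.5 − -153)/2.363 = 38.29.
Precision τ = 1/σ² = 1/38.29² = 0.000682.

μ = -85.97, τ = 0.000682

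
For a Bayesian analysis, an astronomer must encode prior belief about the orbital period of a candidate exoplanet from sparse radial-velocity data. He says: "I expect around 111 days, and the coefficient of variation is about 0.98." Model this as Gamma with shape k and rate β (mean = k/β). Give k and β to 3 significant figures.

k ≈ 1.04, β ≈ 0.00938

For Gamma(k, rate β): mean = k/β, variance = k/β², so CV = 1/√k.
CV = 0.98, hence k = 1/CV² = 1.04.
Then β = k/mean = 1.04/111 = 0.00938.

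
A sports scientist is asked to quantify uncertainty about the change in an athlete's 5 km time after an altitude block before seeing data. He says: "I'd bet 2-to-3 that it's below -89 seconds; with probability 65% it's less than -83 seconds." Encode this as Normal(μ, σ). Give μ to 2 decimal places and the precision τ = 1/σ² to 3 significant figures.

For Normal(μ,σ), the p-quantile is μ + z_p·σ. Here z_{0.4} = -0.2533, z_{0.65} = 0.3853.
So -89 = μ − 0.2533σ and -83 = μ + 0.3853σ.
Subtracting: σ = (-83 − -89)/(0.3853 − (-0.2533)) = 9.39.
Then μ = -89 − (-0.2533)·9.39 = -86.62.
Precision τ = 1/σ² = 1/9.395² = 0.0113.

μ = -86.62, τ = 0.0113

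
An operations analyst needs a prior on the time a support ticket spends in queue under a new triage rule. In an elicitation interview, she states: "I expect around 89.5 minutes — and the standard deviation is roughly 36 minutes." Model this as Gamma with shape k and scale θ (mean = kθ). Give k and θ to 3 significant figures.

For Gamma(k, scale θ): mean = kθ, variance = kθ², so CV = 1/√k.
CV = SD/mean = 36/89.5 = 0.4022, hence k = 1/CV² = 6.18.
Then θ = mean/k = 89.5/6.18 = 14.5.

k ≈ 6.18, θ ≈ 14.5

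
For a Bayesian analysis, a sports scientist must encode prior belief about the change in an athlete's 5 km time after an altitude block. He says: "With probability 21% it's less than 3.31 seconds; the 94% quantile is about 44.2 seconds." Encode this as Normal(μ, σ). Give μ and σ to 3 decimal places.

For Normal(μ,σ), the p-quantile is μ + z_p·σ. Here z_{0.21} = -0.8064, z_{0.94} = 1.555.
So 3.31 = μ − 0.8064σ and 44.2 = μ + 1.555σ.
Subtracting: σ = (44.2 − 3.31)/(1.555 − (-0.8064)) = 17.318.
Then μ = 3.31 − (-0.8064)·17.318 = 17.275.

μ = 17.275, σ = 17.318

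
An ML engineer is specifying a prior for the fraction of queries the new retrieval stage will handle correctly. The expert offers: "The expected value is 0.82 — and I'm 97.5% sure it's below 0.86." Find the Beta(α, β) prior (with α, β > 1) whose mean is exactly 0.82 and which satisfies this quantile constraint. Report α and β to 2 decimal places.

With mean 0.82 fixed, write α = 0.82s, β = 0.18s where s = α+β.
Need P(θ < 0.86) = 0.975 under Beta(0.82s, 0.18s). Normal approximation: (q−m)/√(m(1−m)/s) ≈ z_{0.975} = 1.96, so s ≈ 0.82·0.18·(1.96)²/(0.86−0.82)² = 354.4.
At s = 354.4: P(θ<0.86) ≈ 0.980. Adjusting to match 0.975 gives s ≈ 321.27.
So α = 0.82·321.27 ≈ 263.44, β = 0.18·321.27 ≈ 57.83.

α ≈ 263.44, β ≈ 57.83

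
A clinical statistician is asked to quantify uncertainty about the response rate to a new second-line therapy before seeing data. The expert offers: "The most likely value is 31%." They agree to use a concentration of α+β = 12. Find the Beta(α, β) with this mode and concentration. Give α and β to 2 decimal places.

For α,β > 1 the Beta mode is (α−1)/(α+β−2). With α+β = 12, the mode is (α−1)/10.
Set (α−1)/10 = 0.31 → α = 1 + 0.31·10 = 4.10.
β = 12 − α = 7.90.

α = 4.10, β = 7.90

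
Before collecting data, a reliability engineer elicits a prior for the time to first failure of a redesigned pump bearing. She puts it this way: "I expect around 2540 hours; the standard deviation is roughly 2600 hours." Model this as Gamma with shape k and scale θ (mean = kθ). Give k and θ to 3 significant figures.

k ≈ 0.954, θ ≈ 2660

For Gamma(k, scale θ): mean = kθ, variance = kθ², so CV = 1/√k.
CV = SD/mean = 2600/2540 = 1.024, hence k = 1/CV² = 0.954.
Then θ = mean/k = 2540/0.954 = 2660.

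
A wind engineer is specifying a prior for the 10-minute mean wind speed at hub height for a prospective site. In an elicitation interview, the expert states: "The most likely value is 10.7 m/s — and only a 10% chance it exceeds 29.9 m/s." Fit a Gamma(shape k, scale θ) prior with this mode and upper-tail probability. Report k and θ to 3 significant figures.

k ≈ 2.81, θ ≈ 5.91

Gamma(k,θ) with k>1 has mode (k−1)θ, so θ = 10.7/(k−1).
Need P(X < 29.9) = 0.9 with θ tied to k this way. Start at k = 2, θ = 10.7: P(X<29.9) ≈ 0.768.
Too low — raise k to concentrate. Iterating converges to k ≈ 2.81.
Then θ = 10.7/(2.81−1) ≈ 5.91.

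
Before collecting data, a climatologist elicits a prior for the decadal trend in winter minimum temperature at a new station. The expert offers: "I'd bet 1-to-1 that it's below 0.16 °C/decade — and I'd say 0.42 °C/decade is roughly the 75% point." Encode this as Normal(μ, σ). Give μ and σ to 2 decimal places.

μ = 0.16, σ = 0.39

The p-quantile of Normal(μ,σ) is μ + z_p·σ, with z_{0.5} = 0 and z_{0.75} = 0.6745.
Eliminate σ: μ = (z₂·x₁ − z₁·x₂)/(z₂ − z₁) = (0.6745·0.16 − (0)·0.42)/0.6745 = 0.16.
Then σ = (x₂ − x₁)/(z₂ − z₁) = (0.42 − 0.16)/0.6745 = 0.39.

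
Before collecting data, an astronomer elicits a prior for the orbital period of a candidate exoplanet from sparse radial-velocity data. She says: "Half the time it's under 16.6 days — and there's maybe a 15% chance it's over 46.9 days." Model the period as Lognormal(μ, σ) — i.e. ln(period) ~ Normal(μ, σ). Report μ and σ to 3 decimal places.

If T ~ Lognormal(μ,σ) then ln T ~ Normal(μ,σ), so the p-quantile of ln T is μ + z_p·σ.
ln(16.6) = 2.809 and ln(46.9) = 3.848; z_{0.5} = 0, z_{0.85} = 1.036.
σ = (3.848 − 2.809)/(1.036 − (0)) = 1.002.
μ = 2.809 − (0)·1.002 = 2.809.

μ ≈ 2.809, σ ≈ 1.002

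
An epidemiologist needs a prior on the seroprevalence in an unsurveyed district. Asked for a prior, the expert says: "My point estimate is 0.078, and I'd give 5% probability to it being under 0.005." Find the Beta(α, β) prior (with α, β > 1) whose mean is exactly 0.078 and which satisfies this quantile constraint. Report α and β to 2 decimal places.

With mean 0.078 fixed, write α = 0.078s, β = 0.922s where s = α+β.
Need P(θ < 0.005) = 0.05 under Beta(0.078s, 0.922s). Normal approximation: (q−m)/√(m(1−m)/s) ≈ z_{0.05} = -1.64, so s ≈ 0.078·0.922·(-1.64)²/(0.005−0.078)² = 36.5.
At s = 36.5: P(θ<0.005) ≈ 0.001. Adjusting to match 0.05 gives s ≈ 13.62.
So α = 0.078·13.62 ≈ 1.06, β = 0.922·13.62 ≈ 12.56.

α ≈ 1.06, β ≈ 12.56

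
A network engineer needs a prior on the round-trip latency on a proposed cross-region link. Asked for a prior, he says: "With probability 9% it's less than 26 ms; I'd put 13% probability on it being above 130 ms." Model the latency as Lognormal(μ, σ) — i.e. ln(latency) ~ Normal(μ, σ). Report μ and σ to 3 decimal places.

If T ~ Lognormal(μ,σ) then ln T ~ Normal(μ,σ), so the p-quantile of ln T is μ + z_p·σ.
ln(26) = 3.258 and ln(130) = 4.868; z_{0.09} = -1.341, z_{0.87} = 1.126.
σ = (4.868 − 3.258)/(1.126 − (-1.341)) = 0.652.
μ = 3.258 − (-1.341)·0.652 = 4.133.

μ ≈ 4.133, σ ≈ 0.652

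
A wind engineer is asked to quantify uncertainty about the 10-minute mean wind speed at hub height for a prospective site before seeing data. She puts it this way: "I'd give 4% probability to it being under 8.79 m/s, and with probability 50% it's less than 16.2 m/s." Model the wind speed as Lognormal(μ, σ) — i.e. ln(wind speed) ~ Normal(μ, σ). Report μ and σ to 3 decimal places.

If T ~ Lognormal(μ,σ) then ln T ~ Normal(μ,σ), so the p-quantile of ln T is μ + z_p·σ.
ln(8.79) = 2.174 and ln(16.2) = 2.785; z_{0.04} = -1.751, z_{0.5} = 0.
σ = (2.785 − 2.174)/(0 − (-1.751)) = 0.349.
μ = 2.174 − (-1.751)·0.349 = 2.785.

μ ≈ 2.785, σ ≈ 0.349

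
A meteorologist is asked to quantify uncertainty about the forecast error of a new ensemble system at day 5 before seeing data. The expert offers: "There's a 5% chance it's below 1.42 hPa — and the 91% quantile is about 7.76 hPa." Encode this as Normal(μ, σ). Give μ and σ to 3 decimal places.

The p-quantile of Normal(μ,σ) is μ + z_p·σ, with z_{0.05} = -1.645 and z_{0.91} = 1.341.
Eliminate σ: μ = (z₂·x₁ − z₁·x₂)/(z₂ − z₁) = (1.341·1.42 − (-1.645)·7.76)/2.986 = 4.913.
Then σ = (x₂ − x₁)/(z₂ − z₁) = (7.76 − 1.42)/2.986 = 2.124.

μ = 4.913, σ = 2.124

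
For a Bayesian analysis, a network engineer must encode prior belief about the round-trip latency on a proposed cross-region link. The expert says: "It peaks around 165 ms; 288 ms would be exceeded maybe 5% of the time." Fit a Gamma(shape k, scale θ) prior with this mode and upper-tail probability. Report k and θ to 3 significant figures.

k ≈ 9.99, θ ≈ 18.3

Gamma(k,θ) with k>1 has mode (k−1)θ, so θ = 165/(k−1).
Need P(X < 288) = 0.95 with θ tied to k this way. Start at k = 2, θ = 165: P(X<288) ≈ 0.521.
Too low — raise k to concentrate. Iterating converges to k ≈ 9.99.
Then θ = 165/(9.99−1) ≈ 18.3.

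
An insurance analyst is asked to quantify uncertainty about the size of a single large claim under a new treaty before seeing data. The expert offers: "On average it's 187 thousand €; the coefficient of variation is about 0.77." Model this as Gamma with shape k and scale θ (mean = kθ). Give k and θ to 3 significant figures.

k ≈ 1.69, θ ≈ 111

For Gamma(k, scale θ): mean = kθ, variance = kθ², so CV = 1/√k.
CV = 0.77, hence k = 1/CV² = 1.69.
Then θ = mean/k = 187/1.69 = 111.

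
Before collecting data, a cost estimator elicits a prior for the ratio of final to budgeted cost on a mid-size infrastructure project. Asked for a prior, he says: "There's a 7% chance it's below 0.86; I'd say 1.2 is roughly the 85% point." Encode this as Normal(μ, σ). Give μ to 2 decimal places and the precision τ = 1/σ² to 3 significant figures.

μ = 1.06, τ = 54.6

The p-quantile of Normal(μ,σ) is μ + z_p·σ, with z_{0.07} = -1.476 and z_{0.85} = 1.036.
Eliminate σ: μ = (z₂·x₁ − z₁·x₂)/(z₂ − z₁) = (1.036·0.86 − (-1.476)·1.2)/2.512 = 1.06.
Then σ = (x₂ − x₁)/(z₂ − z₁) = (1.2 − 0.86)/2.512 = 0.14.
Precision τ = 1/σ² = 1/0.1353² = 54.6.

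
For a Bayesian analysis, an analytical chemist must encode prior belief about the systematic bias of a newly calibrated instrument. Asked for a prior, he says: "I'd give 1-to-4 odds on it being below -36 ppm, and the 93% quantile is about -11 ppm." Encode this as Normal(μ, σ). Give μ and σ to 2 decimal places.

For Normal(μ,σ), the p-quantile is μ + z_p·σ. Here z_{0.2} = -0.8416, z_{0.93} = 1.476.
So -36 = μ − 0.8416σ and -11 = μ + 1.476σ.
Subtracting: σ = (-11 − -36)/(1.476 − (-0.8416)) = 10.79.
Then μ = -36 − (-0.8416)·10.79 = -26.92.

μ = -26.92, σ = 10.79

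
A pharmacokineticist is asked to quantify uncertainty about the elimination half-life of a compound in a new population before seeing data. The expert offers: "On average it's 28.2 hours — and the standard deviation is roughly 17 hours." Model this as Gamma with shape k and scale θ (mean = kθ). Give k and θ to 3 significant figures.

k ≈ 2.75, θ ≈ 10.2

For Gamma(k, scale θ): mean = kθ, variance = kθ², so CV = 1/√k.
CV = SD/mean = 17/28.2 = 0.6028, hence k = 1/CV² = 2.75.
Then θ = mean/k = 28.2/2.75 = 10.2.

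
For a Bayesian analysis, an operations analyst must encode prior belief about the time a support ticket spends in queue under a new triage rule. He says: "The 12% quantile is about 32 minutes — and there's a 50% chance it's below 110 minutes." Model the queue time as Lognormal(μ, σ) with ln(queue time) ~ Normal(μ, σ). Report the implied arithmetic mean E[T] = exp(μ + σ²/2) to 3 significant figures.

If T ~ Lognormal(μ,σ) then ln T ~ Normal(μ,σ), so the p-quantile of ln T is μ + z_p·σ.
ln(32) = 3.466 and ln(110) = 4.7; z_{0.12} = -1.175, z_{0.5} = 0.
σ = (4.7 − 3.466)/(0 − (-1.175)) = 1.051.
μ = 3.466 − (-1.175)·1.051 = 4.700.
E[T] = exp(μ + σ²/2) = exp(4.700 + 0.5522) = 191 minutes.

E[T] ≈ 191 minutes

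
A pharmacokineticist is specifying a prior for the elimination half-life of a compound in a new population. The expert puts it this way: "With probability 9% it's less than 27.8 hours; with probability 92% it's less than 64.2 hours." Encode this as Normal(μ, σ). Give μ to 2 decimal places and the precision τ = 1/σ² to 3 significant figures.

The p-quantile of Normal(μ,σ) is μ + z_p·σ, with z_{0.09} = -1.341 and z_{0.92} = 1.405.
Eliminate σ: μ = (z₂·x₁ − z₁·x₂)/(z₂ − z₁) = (1.405·27.8 − (-1.341)·64.2)/2.746 = 45.57.
Then σ = (x₂ − x₁)/(z₂ − z₁) = (64.2 − 27.8)/2.746 = 13.26.
Precision τ = 1/σ² = 1/13.26² = 0.00569.

μ = 45.57, τ = 0.00569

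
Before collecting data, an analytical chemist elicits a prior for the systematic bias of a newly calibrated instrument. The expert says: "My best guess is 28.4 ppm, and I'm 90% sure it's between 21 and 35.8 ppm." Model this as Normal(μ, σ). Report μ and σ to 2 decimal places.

A symmetric 90% interval runs μ ± z·σ with z = 1.645.
Half-width = 7.4, so σ = 7.4/1.645 = 4.50.
μ is the stated best guess, 28.40.

μ = 28.40, σ = 4.50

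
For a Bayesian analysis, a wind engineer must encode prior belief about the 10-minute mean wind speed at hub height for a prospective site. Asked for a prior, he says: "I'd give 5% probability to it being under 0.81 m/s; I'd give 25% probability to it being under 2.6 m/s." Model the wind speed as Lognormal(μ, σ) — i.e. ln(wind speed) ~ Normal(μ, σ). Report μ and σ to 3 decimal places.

μ ≈ 1.766, σ ≈ 1.202

If T ~ Lognormal(μ,σ) then ln T ~ Normal(μ,σ), so the p-quantile of ln T is μ + z_p·σ.
ln(0.81) = -0.2107 and ln(2.6) = 0.9555; z_{0.05} = -1.645, z_{0.25} = -0.6745.
σ = (0.9555 − -0.2107)/(-0.6745 − (-1.645)) = 1.202.
μ = -0.2107 − (-1.645)·1.202 = 1.766.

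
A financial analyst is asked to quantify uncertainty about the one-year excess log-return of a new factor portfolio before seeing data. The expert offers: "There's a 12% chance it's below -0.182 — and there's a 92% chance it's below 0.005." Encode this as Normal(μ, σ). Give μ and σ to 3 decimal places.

For Normal(μ,σ), the p-quantile is μ + z_p·σ. Here z_{0.12} = -1.175, z_{0.92} = 1.405.
So -0.182 = μ − 1.175σ and 0.005 = μ + 1.405σ.
Subtracting: σ = (0.005 − -0.182)/(1.405 − (-1.175)) = 0.072.
Then μ = -0.182 − (-1.175)·0.072 = -0.097.

μ = -0.097, σ = 0.072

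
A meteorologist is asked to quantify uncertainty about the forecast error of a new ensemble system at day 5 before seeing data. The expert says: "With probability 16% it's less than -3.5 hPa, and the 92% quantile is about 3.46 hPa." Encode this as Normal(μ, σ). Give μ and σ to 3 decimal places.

μ = -0.616, σ = 2.901

For Normal(μ,σ), the p-quantile is μ + z_p·σ. Here z_{0.16} = -0.9945, z_{0.92} = 1.405.
So -3.5 = μ − 0.9945σ and 3.46 = μ + 1.405σ.
Subtracting: σ = (3.46 − -3.5)/(1.405 − (-0.9945)) = 2.901.
Then μ = -3.5 − (-0.9945)·2.901 = -0.616.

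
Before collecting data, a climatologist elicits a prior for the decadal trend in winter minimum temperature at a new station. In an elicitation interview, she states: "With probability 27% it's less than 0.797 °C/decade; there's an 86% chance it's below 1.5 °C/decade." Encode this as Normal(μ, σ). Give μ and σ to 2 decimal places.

μ = 1.05, σ = 0.42

The p-quantile of Normal(μ,σ) is μ + z_p·σ, with z_{0.27} = -0.6128 and z_{0.86} = 1.08.
Eliminate σ: μ = (z₂·x₁ − z₁·x₂)/(z₂ − z₁) = (1.08·0.797 − (-0.6128)·1.5)/1.693 = 1.05.
Then σ = (x₂ − x₁)/(z₂ − z₁) = (1.5 − 0.797)/1.693 = 0.42.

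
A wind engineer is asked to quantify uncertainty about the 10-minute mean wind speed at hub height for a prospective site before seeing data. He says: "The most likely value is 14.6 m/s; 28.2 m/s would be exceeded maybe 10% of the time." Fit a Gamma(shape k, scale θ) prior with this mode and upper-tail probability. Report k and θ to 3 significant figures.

Gamma(k,θ) with k>1 has mode (k−1)θ, so θ = 14.6/(k−1).
Need P(X < 28.2) = 0.9 with θ tied to k this way. Start at k = 2, θ = 14.6: P(X<28.2) ≈ 0.575.
Too low — raise k to concentrate. Iterating converges to k ≈ 5.42.
Then θ = 14.6/(5.42−1) ≈ 3.31.

k ≈ 5.42, θ ≈ 3.31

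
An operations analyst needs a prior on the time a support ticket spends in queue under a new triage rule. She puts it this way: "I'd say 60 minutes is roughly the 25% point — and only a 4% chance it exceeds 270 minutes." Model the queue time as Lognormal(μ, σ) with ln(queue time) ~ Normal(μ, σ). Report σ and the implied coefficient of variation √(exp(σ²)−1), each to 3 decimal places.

If T ~ Lognormal(μ,σ) then ln T ~ Normal(μ,σ), so the p-quantile of ln T is μ + z_p·σ.
ln(60) = 4.094 and ln(270) = 5.598; z_{0.25} = -0.6745, z_{0.96} = 1.751.
σ = (5.598 − 4.094)/(1.751 − (-0.6745)) = 0.620.
μ = 4.094 − (-0.6745)·0.620 = 4.513.
CV = √(exp(σ²)−1) = √(exp(0.3846)−1) = 0.685.

σ ≈ 0.620, CV ≈ 0.685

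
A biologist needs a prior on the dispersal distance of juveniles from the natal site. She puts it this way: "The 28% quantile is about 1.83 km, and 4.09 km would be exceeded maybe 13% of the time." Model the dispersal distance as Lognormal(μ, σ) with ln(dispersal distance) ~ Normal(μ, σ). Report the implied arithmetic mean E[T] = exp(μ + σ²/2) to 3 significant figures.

If T ~ Lognormal(μ,σ) then ln T ~ Normal(μ,σ), so the p-quantile of ln T is μ + z_p·σ.
ln(1.83) = 0.6043 and ln(4.09) = 1.409; z_{0.28} = -0.5828, z_{0.87} = 1.126.
σ = (1.409 − 0.6043)/(1.126 − (-0.5828)) = 0.471.
μ = 0.6043 − (-0.5828)·0.471 = 0.879.
E[T] = exp(μ + σ²/2) = exp(0.879 + 0.1107) = 2.69 km.

E[T] ≈ 2.69 km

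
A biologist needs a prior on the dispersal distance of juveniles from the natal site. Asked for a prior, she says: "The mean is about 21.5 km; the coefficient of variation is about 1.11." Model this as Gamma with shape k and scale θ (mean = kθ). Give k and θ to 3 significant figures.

For Gamma(k, scale θ): mean = kθ, variance = kθ², so CV = 1/√k.
CV = 1.11, hence k = 1/CV² = 0.812.
Then θ = mean/k = 21.5/0.812 = 26.5.

k ≈ 0.812, θ ≈ 26.5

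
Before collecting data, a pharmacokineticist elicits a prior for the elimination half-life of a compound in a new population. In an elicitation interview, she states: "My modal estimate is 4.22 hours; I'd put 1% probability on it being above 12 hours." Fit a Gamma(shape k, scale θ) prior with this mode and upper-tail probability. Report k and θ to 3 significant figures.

Gamma(k,θ) with k>1 has mode (k−1)θ, so θ = 4.22/(k−1).
Need P(X < 12) = 0.99 with θ tied to k this way. Start at k = 2, θ = 4.22: P(X<12) ≈ 0.776.
Too low — raise k to concentrate. Iterating converges to k ≈ 5.17.
Then θ = 4.22/(5.17−1) ≈ 1.01.

k ≈ 5.17, θ ≈ 1.01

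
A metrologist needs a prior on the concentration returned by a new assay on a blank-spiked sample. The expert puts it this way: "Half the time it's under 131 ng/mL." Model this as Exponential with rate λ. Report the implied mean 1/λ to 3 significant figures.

Exponential median = ln 2 / λ, so λ = ln 2 / 131.0 = 0.00529.
Mean = 1/λ = 189 ng/mL.

mean ≈ 189 ng/mL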